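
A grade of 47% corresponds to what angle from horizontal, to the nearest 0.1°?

tan θ = 47/100 = 0.4700
θ = arctan(0.4700) = 25.17°

25.2°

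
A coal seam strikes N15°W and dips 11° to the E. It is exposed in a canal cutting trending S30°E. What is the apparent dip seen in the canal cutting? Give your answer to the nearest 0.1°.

The strike is N15°W and the section trends S30°E; the acute angle between them is β = 15°.
tan(apparent dip) = tan 11° · sin 15° = 0.0503
α = arctan(0.0503) = 2.88°

2.9°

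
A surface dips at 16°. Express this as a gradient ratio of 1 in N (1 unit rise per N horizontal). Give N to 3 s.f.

1 in 3.49

1 : N means tan θ = 1/N, so N = 1/tan 16° = 1/0.2867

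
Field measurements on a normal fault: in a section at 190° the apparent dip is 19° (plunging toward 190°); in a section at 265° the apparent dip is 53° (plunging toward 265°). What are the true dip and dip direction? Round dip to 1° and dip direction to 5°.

true dip 53°, dip direction 265°

Each apparent-dip line lies in the plane. As unit vectors (x east, y north, z up), v₁ plunges 19°→190° and v₂ plunges 53°→265°.
The plane normal is n = v₁ × v₂ ∝ (-0.727, -0.064, 0.550).
tan δ = √(n_x²+n_y²)/n_z = 0.729/0.550, so δ = 53.0°.
Dip direction = azimuth of (n_x, n_y) = atan2(-0.727, -0.064) = 265°.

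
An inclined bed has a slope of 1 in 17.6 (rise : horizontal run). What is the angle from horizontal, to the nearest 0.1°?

tan θ = 1/17.6 = 0.0568
θ = arctan(0.0568) = 3.25°

3.3°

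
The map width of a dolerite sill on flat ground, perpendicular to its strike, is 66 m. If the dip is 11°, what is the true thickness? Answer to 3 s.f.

True thickness t = w · sin(dip) = 66 × sin 11°
t = 66 × 0.1908 = 12.593 m

12.6 m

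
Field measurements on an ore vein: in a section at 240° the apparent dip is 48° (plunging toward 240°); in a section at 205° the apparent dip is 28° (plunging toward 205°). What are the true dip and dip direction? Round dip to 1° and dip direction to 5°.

Each apparent-dip line lies in the plane. As unit vectors (x east, y north, z up), v₁ plunges 48°→240° and v₂ plunges 28°→205°.
The plane normal is n = v₁ × v₂ ∝ (-0.438, 0.005, 0.339).
Dip δ = arctan(|n_h|/n_z) = arctan(0.438/0.339) = 52.2°.
The horizontal component of n points toward azimuth atan2(n_x, n_y) = 271°, the dip direction.

true dip 52°, dip direction 270°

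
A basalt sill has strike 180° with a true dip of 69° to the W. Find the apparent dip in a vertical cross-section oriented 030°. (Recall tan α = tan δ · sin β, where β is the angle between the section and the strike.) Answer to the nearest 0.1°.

52.5°

The strike is 180° and the section trends 030°; the acute angle between them is β = 30°.
tan(apparent dip) = tan 69° · sin 30° = 1.3025
apparent dip = arctan 1.3025 = 52.49°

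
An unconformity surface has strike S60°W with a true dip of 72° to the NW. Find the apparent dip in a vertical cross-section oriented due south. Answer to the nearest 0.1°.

69.4°

Angle between strike (S60°W) and section (due south): β = 60°.
tan α = tan 72° × sin 60° = 3.0777 × 0.8660 = 2.6654
apparent dip = arctan 2.6654 = 69.43°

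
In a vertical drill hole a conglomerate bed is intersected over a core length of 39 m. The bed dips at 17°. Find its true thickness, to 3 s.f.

True thickness t = h · cos(dip) = 39 × cos 17°
t = 39 × 0.9563 = 37.296 m

37.3 m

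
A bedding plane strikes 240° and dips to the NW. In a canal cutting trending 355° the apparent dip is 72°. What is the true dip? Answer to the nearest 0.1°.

73.6°

β = acute angle between strike 240° and section 355° = 65°.
tan(true dip) = tan 72° / sin 65° = 3.3958
true dip = arctan 3.3958 = 73.59°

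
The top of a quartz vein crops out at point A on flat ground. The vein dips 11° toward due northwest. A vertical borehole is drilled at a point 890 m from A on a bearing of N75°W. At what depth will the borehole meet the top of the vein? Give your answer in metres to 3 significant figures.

150 m

The hole lies 30° from the dip direction, so the down-dip offset is 890 × cos 30° = 770.76 m.
Depth = down-dip offset × tan(dip) = 770.76 × tan 11° = 770.76 × 0.1944
Depth = 149.82 m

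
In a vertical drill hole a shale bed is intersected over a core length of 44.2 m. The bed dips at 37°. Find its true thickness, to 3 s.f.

True thickness t = h · cos(dip) = 44.2 × cos 37°
t = 44.2 × 0.7986 = 35.300 m

35.3 m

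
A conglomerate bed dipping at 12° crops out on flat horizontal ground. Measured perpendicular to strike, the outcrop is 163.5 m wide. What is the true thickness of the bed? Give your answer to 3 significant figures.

True thickness t = w · sin(dip) = 163.5 × sin 12°
t = 163.5 × 0.2079 = 33.994 m

34.0 m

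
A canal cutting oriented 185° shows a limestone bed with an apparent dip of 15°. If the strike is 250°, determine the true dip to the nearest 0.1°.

16.5°

The section is 65° from the strike.
tan(true dip) = tan 15° / sin 65° = 0.2956
true dip = arctan 0.2956 = 16.47°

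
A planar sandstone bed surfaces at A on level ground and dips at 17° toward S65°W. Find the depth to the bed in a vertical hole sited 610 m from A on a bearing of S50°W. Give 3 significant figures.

The hole lies 15° from the dip direction, so the down-dip offset is 610 × cos 15° = 589.21 m.
Depth = down-dip offset × tan(dip) = 589.21 × tan 17° = 589.21 × 0.3057
Depth = 180.14 m

180 m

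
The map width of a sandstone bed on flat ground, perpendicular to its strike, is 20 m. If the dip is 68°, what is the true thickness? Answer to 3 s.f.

18.5 m

True thickness t = w · sin(dip) = 20 × sin 68°
t = 20 × 0.9272 = 18.544 m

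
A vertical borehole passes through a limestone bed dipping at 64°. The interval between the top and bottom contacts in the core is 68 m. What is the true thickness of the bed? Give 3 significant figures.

29.8 m

True thickness t = h · cos(dip) = 68 × cos 64°
t = 68 × 0.4384 = 29.809 m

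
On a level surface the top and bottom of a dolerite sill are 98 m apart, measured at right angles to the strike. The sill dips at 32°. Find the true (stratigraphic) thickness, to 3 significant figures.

51.9 m

True thickness t = w · sin(dip) = 98 × sin 32°
t = 98 × 0.5299 = 51.932 m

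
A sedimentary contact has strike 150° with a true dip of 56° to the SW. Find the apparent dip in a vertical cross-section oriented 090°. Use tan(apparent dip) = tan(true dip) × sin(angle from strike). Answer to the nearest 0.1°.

The strike is 150° and the section trends 090°; the acute angle between them is β = 60°.
tan α = tan 56° × sin 60° = 1.4826 × 0.8660 = 1.2839
α = arctan(1.2839) = 52.09°

52.1°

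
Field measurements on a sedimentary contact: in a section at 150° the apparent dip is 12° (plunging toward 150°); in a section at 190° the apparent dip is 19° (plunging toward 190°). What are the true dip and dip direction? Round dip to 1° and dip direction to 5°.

Each apparent-dip line lies in the plane. As unit vectors (x east, y north, z up), v₁ plunges 12°→150° and v₂ plunges 19°→190°.
Cross product v₁ × v₂ gives the pole to the plane: n ∝ (-0.082, -0.193, 0.594).
tan δ = √(n_x²+n_y²)/n_z = 0.210/0.594, so δ = 19.5°.
Dip direction = azimuth of (n_x, n_y) = atan2(-0.082, -0.193) = 203°.

true dip 19°, dip direction 205°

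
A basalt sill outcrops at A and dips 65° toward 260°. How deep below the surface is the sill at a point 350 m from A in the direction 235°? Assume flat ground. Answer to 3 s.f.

The hole lies 25° from the dip direction, so the down-dip offset is 350 × cos 25° = 317.21 m.
Depth = down-dip offset × tan(dip) = 317.21 × tan 65° = 317.21 × 2.1445
Depth = 680.25 m

680 m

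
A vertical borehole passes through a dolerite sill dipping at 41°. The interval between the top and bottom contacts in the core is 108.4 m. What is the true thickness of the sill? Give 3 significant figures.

81.8 m

True thickness t = h · cos(dip) = 108.4 × cos 41°
t = 108.4 × 0.7547 = 81.811 m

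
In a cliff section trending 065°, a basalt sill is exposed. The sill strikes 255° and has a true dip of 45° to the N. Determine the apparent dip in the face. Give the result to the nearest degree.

10°

The strike is 255° and the section trends 065°; the acute angle between them is β = 10°.
tan α = tan 45° × sin 10° = 1.0000 × 0.1736 = 0.1736
apparent dip = arctan 0.1736 = 9.85°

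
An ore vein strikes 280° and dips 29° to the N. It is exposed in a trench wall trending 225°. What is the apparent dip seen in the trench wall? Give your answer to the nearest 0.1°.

24.4°

The strike is 280° and the section trends 225°; the acute angle between them is β = 55°.
tan α = tan 29° × sin 55° = 0.5543 × 0.8192 = 0.4541
apparent dip = arctan 0.4541 = 24.42°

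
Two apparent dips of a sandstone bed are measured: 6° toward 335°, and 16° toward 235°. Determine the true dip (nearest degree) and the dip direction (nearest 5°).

true dip 18°, dip direction 265°

The two traces are lines in the plane: v₁ = (sin 335°·cos 6°, cos 335°·cos 6°, −sin 6°), v₂ = (sin 235°·cos 16°, cos 235°·cos 16°, −sin 16°).
The plane normal is n = v₁ × v₂ ∝ (-0.306, -0.034, 0.941).
Dip δ = arctan(|n_h|/n_z) = arctan(0.308/0.941) = 18.1°.
Dip direction = atan2(-0.306, -0.034) = 264° (azimuth of n's horizontal projection).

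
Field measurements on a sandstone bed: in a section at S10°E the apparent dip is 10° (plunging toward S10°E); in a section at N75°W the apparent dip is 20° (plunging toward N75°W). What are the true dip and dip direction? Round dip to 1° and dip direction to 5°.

true dip 27°, dip direction 240°

Represent each trace as a vector plunging at its apparent dip toward its trend (east-north-up frame): v₁ = (0.171, -0.970, -0.174), v₂ = (-0.908, 0.243, -0.342).
n = v₁ × v₂ = (-0.374, -0.216, 0.839) (taken with n_z > 0).
Dip δ = arctan(|n_h|/n_z) = arctan(0.432/0.839) = 27.2°.
Dip direction = azimuth of (n_x, n_y) = atan2(-0.374, -0.216) = 240°.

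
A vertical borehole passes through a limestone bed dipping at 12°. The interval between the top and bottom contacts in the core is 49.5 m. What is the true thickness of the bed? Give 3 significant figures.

True thickness t = h · cos(dip) = 49.5 × cos 12°
t = 49.5 × 0.9781 = 48.418 m

48.4 m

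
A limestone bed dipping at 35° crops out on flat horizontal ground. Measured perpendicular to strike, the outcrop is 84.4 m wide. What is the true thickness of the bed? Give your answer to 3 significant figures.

48.4 m

True thickness t = w · sin(dip) = 84.4 × sin 35°
t = 84.4 × 0.5736 = 48.410 m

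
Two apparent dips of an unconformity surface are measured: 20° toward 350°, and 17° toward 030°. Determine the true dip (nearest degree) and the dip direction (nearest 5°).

Represent each trace as a vector plunging at its apparent dip toward its trend (east-north-up frame): v₁ = (-0.163, 0.925, -0.342), v₂ = (0.478, 0.828, -0.292).
Cross product v₁ × v₂ gives the pole to the plane: n ∝ (-0.013, 0.211, 0.578).
True dip = arccos(n_z / |n|) = arccos(0.9390) = 20.1°.
Dip direction = azimuth of (n_x, n_y) = atan2(-0.013, 0.211) = 357°.

true dip 20°, dip direction 355°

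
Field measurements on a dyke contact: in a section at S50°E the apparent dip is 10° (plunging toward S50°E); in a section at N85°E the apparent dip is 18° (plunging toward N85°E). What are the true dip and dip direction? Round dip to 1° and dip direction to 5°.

The two traces are lines in the plane: v₁ = (sin 130°·cos 10°, cos 130°·cos 10°, −sin 10°), v₂ = (sin 85°·cos 18°, cos 85°·cos 18°, −sin 18°).
The plane normal is n = v₁ × v₂ ∝ (0.210, 0.069, 0.662).
Dip δ = arctan(|n_h|/n_z) = arctan(0.221/0.662) = 18.4°.
The horizontal component of n points toward azimuth atan2(n_x, n_y) = 72°, the dip direction.

true dip 18°, dip direction 070°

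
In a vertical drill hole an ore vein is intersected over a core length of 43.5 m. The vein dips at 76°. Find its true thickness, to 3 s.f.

10.5 m

True thickness t = h · cos(dip) = 43.5 × cos 76°
t = 43.5 × 0.2419 = 10.524 m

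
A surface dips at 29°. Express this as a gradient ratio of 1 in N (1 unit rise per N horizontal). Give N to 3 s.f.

1 : N means tan θ = 1/N, so N = 1/tan 29° = 1/0.5543

1 in 1.80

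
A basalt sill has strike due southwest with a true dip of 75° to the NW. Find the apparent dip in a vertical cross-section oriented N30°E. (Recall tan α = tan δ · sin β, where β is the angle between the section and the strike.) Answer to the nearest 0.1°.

Angle between strike (due southwest) and section (N30°E): β = 15°.
tan(apparent dip) = tan 75° · sin 15° = 0.9659
apparent dip = arctan 0.9659 = 44.01°

44.0°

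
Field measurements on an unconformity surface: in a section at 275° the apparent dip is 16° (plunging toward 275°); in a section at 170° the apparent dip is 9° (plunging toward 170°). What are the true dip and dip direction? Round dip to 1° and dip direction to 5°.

Represent each trace as a vector plunging at its apparent dip toward its trend (east-north-up frame): v₁ = (-0.958, 0.084, -0.276), v₂ = (0.172, -0.973, -0.156).
n = v₁ × v₂ = (-0.281, -0.197, 0.917) (taken with n_z > 0).
tan δ = √(n_x²+n_y²)/n_z = 0.343/0.917, so δ = 20.5°.
Dip direction = azimuth of (n_x, n_y) = atan2(-0.281, -0.197) = 235°.

true dip 21°, dip direction 235°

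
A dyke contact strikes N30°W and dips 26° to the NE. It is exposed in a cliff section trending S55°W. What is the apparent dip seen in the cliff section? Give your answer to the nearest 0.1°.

25.9°

Angle between strike (N30°W) and section (S55°W): β = 85°.
tan(apparent dip) = tan 26° · sin 85° = 0.4859
apparent dip = arctan 0.4859 = 25.91°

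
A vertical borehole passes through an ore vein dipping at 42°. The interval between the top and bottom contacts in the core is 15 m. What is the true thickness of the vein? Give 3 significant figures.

True thickness t = h · cos(dip) = 15 × cos 42°
t = 15 × 0.7431 = 11.147 m

11.1 m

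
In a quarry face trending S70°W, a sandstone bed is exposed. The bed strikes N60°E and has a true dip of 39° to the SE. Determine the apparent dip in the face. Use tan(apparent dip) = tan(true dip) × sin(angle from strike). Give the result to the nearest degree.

The section lies 10° from the strike.
tan α = tan 39° × sin 10° = 0.8098 × 0.1736 = 0.1406
apparent dip = arctan 0.1406 = 8.00°

8°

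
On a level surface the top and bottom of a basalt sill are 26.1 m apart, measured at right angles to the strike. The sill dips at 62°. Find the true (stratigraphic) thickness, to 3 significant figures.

True thickness t = w · sin(dip) = 26.1 × sin 62°
t = 26.1 × 0.8829 = 23.045 m

23.0 m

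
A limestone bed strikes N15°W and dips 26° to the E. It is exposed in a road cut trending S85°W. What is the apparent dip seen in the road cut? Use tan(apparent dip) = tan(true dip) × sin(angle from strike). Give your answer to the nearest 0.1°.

The section lies 80° from the strike.
tan(apparent dip) = tan 26° · sin 80° = 0.4803
apparent dip = arctan 0.4803 = 25.66°

25.7°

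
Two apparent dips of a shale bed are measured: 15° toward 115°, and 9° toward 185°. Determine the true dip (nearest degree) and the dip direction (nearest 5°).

The two traces are lines in the plane: v₁ = (sin 115°·cos 15°, cos 115°·cos 15°, −sin 15°), v₂ = (sin 185°·cos 9°, cos 185°·cos 9°, −sin 9°).
n = v₁ × v₂ = (0.191, -0.159, 0.896) (taken with n_z > 0).
tan δ = √(n_x²+n_y²)/n_z = 0.249/0.896, so δ = 15.5°.
Dip direction = atan2(0.191, -0.159) = 130° (azimuth of n's horizontal projection).

true dip 15°, dip direction 130°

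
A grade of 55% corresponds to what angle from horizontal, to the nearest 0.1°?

tan θ = 55/100 = 0.5500
θ = arctan(0.5500) = 28.81°

28.8°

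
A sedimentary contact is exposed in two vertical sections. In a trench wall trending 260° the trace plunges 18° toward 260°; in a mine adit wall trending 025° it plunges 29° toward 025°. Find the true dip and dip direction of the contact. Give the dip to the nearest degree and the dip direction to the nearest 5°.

true dip 44°, dip direction 330°

Each apparent-dip line lies in the plane. As unit vectors (x east, y north, z up), v₁ plunges 18°→260° and v₂ plunges 29°→025°.
The plane normal is n = v₁ × v₂ ∝ (-0.325, 0.568, 0.681).
Dip δ = arctan(|n_h|/n_z) = arctan(0.655/0.681) = 43.9°.
The horizontal component of n points toward azimuth atan2(n_x, n_y) = 330°, the dip direction.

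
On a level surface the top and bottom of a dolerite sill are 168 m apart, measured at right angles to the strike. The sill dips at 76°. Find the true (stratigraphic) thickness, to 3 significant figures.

163 m

True thickness t = w · sin(dip) = 168 × sin 76°
t = 168 × 0.9703 = 163.010 m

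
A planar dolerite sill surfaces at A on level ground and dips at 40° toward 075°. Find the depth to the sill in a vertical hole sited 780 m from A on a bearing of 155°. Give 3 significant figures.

The hole lies 80° from the dip direction, so the down-dip offset is 780 × cos 80° = 135.45 m.
Depth = down-dip offset × tan(dip) = 135.45 × tan 40° = 135.45 × 0.8391
Depth = 113.65 m

114 m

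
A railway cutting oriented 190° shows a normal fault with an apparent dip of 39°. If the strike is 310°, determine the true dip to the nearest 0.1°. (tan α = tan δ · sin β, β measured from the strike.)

β = acute angle between strike 310° and section 190° = 60°.
tan δ = tan α / sin β = tan 39° / sin 60° = 0.8098 / 0.8660 = 0.9351
true dip = arctan 0.9351 = 43.08°

43.1°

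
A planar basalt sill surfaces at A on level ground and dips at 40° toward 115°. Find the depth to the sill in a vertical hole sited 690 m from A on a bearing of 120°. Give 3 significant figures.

The hole lies 5° from the dip direction, so the down-dip offset is 690 × cos 5° = 687.37 m.
Depth = down-dip offset × tan(dip) = 687.37 × tan 40° = 687.37 × 0.8391
Depth = 576.78 m

577 m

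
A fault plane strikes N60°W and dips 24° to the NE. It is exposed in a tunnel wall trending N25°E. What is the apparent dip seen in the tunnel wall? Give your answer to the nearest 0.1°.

The section lies 85° from the strike.
tan α = tan 24° × sin 85° = 0.4452 × 0.9962 = 0.4435
α = arctan(0.4435) = 23.92°

23.9°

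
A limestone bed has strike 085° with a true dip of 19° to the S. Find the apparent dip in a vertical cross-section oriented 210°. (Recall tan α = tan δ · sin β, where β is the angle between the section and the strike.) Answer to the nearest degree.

Angle between strike (085°) and section (210°): β = 55°.
tan α = tan 19° × sin 55° = 0.3443 × 0.8192 = 0.2821
apparent dip = arctan 0.2821 = 15.75°

16°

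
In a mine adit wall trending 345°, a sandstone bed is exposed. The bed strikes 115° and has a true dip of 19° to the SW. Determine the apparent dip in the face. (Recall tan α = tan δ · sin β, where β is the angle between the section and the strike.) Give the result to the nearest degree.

15°

Angle between strike (115°) and section (345°): β = 50°.
tan α = tan 19° × sin 50° = 0.3443 × 0.7660 = 0.2638
α = arctan(0.2638) = 14.78°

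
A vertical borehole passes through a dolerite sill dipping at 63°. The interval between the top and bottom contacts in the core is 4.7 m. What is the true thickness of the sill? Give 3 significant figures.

2.13 m

True thickness t = h · cos(dip) = 4.7 × cos 63°
t = 4.7 × 0.4540 = 2.134 m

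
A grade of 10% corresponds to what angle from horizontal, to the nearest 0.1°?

5.7°

tan θ = 10/100 = 0.1000
θ = arctan(0.1000) = 5.71°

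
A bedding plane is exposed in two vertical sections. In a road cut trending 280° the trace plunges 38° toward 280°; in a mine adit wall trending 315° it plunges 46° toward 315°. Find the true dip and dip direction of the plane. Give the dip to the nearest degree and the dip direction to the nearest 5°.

true dip 46°, dip direction 320°

Represent each trace as a vector plunging at its apparent dip toward its trend (east-north-up frame): v₁ = (-0.776, 0.137, -0.616), v₂ = (-0.491, 0.491, -0.719).
The plane normal is n = v₁ × v₂ ∝ (-0.204, 0.256, 0.314).
Dip δ = arctan(|n_h|/n_z) = arctan(0.327/0.314) = 46.2°.
Dip direction = atan2(-0.204, 0.256) = 321° (azimuth of n's horizontal projection).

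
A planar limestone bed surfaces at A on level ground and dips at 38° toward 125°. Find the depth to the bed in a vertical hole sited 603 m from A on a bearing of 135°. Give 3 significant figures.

464 m

The hole lies 10° from the dip direction, so the down-dip offset is 603 × cos 10° = 593.84 m.
Depth = down-dip offset × tan(dip) = 593.84 × tan 38° = 593.84 × 0.7813
Depth = 463.96 m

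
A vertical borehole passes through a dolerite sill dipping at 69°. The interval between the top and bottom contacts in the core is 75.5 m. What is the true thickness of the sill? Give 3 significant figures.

True thickness t = h · cos(dip) = 75.5 × cos 69°
t = 75.5 × 0.3584 = 27.057 m

27.1 m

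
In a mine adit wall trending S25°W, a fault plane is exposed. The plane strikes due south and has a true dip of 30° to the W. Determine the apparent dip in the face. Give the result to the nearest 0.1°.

13.7°

The section lies 25° from the strike.
tan α = tan 30° × sin 25° = 0.5774 × 0.4226 = 0.2440
apparent dip = arctan 0.2440 = 13.71°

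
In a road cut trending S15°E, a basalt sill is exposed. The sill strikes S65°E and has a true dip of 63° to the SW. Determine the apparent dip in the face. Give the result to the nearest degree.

56°

The strike is S65°E and the section trends S15°E; the acute angle between them is β = 50°.
tan(apparent dip) = tan 63° · sin 50° = 1.5034
α = arctan(1.5034) = 56.37°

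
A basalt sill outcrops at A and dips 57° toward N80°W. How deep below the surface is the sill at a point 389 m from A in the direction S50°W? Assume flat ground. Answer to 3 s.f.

The hole lies 50° from the dip direction, so the down-dip offset is 389 × cos 50° = 250.04 m.
Depth = down-dip offset × tan(dip) = 250.04 × tan 57° = 250.04 × 1.5399
Depth = 385.03 m

385 m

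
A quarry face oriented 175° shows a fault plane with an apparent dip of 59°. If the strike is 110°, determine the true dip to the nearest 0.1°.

61.4°

β = acute angle between strike 110° and section 175° = 65°.
tan δ = tan α / sin β = tan 59° / sin 65° = 1.6643 / 0.9063 = 1.8363
true dip = arctan 1.8363 = 61.43°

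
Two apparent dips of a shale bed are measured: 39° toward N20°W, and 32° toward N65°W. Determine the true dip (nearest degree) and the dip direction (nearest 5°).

Represent each trace as a vector plunging at its apparent dip toward its trend (east-north-up frame): v₁ = (-0.266, 0.730, -0.629), v₂ = (-0.769, 0.358, -0.530).
n = v₁ × v₂ = (-0.161, 0.343, 0.466) (taken with n_z > 0).
tan δ = √(n_x²+n_y²)/n_z = 0.379/0.466, so δ = 39.1°.
The horizontal component of n points toward azimuth atan2(n_x, n_y) = 335°, the dip direction.

true dip 39°, dip direction 335°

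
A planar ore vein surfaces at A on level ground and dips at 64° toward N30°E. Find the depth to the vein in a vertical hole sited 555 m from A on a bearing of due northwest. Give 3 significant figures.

295 m

The hole lies 75° from the dip direction, so the down-dip offset is 555 × cos 75° = 143.64 m.
Depth = down-dip offset × tan(dip) = 143.64 × tan 64° = 143.64 × 2.0503
Depth = 294.52 m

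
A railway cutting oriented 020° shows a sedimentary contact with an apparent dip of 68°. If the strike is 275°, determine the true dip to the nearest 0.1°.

68.7°

β = acute angle between strike 275° and section 020° = 75°.
tan δ = tan α / sin β = tan 68° / sin 75° = 2.4751 / 0.9659 = 2.5624
true dip = arctan 2.5624 = 68.68°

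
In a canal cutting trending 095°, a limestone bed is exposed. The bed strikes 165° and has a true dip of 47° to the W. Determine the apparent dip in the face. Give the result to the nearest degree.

The strike is 165° and the section trends 095°; the acute angle between them is β = 70°.
tan(apparent dip) = tan 47° · sin 70° = 1.0077
α = arctan(1.0077) = 45.22°

45°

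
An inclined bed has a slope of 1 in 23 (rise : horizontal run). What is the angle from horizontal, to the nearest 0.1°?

tan θ = 1/23 = 0.0435
θ = arctan(0.0435) = 2.49°

2.5°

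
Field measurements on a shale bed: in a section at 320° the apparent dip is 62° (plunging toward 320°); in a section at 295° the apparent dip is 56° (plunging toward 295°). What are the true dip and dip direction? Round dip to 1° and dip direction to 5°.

Represent each trace as a vector plunging at its apparent dip toward its trend (east-north-up frame): v₁ = (-0.302, 0.360, -0.883), v₂ = (-0.507, 0.236, -0.829).
Cross product v₁ × v₂ gives the pole to the plane: n ∝ (-0.089, 0.197, 0.111).
Dip δ = arctan(|n_h|/n_z) = arctan(0.217/0.111) = 62.9°.
Dip direction = azimuth of (n_x, n_y) = atan2(-0.089, 0.197) = 336°.

true dip 63°, dip direction 335°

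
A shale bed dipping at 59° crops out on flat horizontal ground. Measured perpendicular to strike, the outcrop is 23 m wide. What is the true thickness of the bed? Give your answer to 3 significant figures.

True thickness t = w · sin(dip) = 23 × sin 59°
t = 23 × 0.8572 = 19.715 m

19.7 m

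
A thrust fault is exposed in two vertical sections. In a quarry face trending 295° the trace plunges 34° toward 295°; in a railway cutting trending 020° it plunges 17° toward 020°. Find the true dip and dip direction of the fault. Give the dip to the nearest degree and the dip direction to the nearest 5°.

Represent each trace as a vector plunging at its apparent dip toward its trend (east-north-up frame): v₁ = (-0.751, 0.350, -0.559), v₂ = (0.327, 0.899, -0.292).
n = v₁ × v₂ = (-0.400, 0.403, 0.790) (taken with n_z > 0).
True dip = arccos(n_z / |n|) = arccos(0.8121) = 35.7°.
Dip direction = azimuth of (n_x, n_y) = atan2(-0.400, 0.403) = 315°.

true dip 36°, dip direction 315°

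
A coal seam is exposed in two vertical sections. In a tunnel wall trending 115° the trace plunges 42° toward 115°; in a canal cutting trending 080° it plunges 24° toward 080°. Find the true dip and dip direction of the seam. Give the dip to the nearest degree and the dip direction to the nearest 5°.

true dip 46°, dip direction 145°

Each apparent-dip line lies in the plane. As unit vectors (x east, y north, z up), v₁ plunges 42°→115° and v₂ plunges 24°→080°.
n = v₁ × v₂ = (0.234, -0.328, 0.389) (taken with n_z > 0).
Dip δ = arctan(|n_h|/n_z) = arctan(0.403/0.389) = 46.0°.
Dip direction = atan2(0.234, -0.328) = 145° (azimuth of n's horizontal projection).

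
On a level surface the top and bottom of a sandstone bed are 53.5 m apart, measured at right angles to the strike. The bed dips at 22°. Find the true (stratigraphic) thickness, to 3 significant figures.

True thickness t = w · sin(dip) = 53.5 × sin 22°
t = 53.5 × 0.3746 = 20.041 m

20.0 m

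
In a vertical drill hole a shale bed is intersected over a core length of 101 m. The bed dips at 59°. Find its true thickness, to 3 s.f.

52.0 m

True thickness t = h · cos(dip) = 101 × cos 59°
t = 101 × 0.5150 = 52.019 m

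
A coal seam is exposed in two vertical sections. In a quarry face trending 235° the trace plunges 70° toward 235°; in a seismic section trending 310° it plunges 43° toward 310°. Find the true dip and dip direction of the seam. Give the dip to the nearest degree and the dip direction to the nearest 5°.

true dip 70°, dip direction 240°

Represent each trace as a vector plunging at its apparent dip toward its trend (east-north-up frame): v₁ = (-0.280, -0.196, -0.940), v₂ = (-0.560, 0.470, -0.682).
n = v₁ × v₂ = (-0.576, -0.335, 0.242) (taken with n_z > 0).
True dip = arccos(n_z / |n|) = arccos(0.3410) = 70.1°.
Dip direction = azimuth of (n_x, n_y) = atan2(-0.576, -0.335) = 240°.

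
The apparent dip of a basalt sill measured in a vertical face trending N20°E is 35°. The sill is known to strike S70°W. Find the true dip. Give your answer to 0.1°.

β = acute angle between strike S70°W and section N20°E = 50°.
tan(true dip) = tan 35° / sin 50° = 0.9141
true dip = arctan 0.9141 = 42.43°

42.4°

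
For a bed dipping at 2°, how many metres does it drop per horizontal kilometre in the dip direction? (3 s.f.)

34.9 m

drop per km = 1000 × tan 2° = 1000 × 0.0349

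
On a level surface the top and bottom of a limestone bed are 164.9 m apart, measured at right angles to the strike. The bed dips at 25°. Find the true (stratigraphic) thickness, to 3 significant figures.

69.7 m

True thickness t = w · sin(dip) = 164.9 × sin 25°
t = 164.9 × 0.4226 = 69.690 m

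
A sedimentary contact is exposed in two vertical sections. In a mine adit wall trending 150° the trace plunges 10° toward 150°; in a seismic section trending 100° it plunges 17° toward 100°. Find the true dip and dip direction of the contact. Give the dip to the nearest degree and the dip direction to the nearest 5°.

true dip 17°, dip direction 095°

Each apparent-dip line lies in the plane. As unit vectors (x east, y north, z up), v₁ plunges 10°→150° and v₂ plunges 17°→100°.
Cross product v₁ × v₂ gives the pole to the plane: n ∝ (0.221, -0.020, 0.721).
tan δ = √(n_x²+n_y²)/n_z = 0.221/0.721, so δ = 17.1°.
The horizontal component of n points toward azimuth atan2(n_x, n_y) = 95°, the dip direction.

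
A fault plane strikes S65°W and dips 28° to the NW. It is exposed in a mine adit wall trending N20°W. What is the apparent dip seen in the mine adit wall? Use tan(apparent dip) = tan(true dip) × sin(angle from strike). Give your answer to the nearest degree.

28°

Angle between strike (S65°W) and section (N20°W): β = 85°.
tan α = tan 28° × sin 85° = 0.5317 × 0.9962 = 0.5297
α = arctan(0.5297) = 27.91°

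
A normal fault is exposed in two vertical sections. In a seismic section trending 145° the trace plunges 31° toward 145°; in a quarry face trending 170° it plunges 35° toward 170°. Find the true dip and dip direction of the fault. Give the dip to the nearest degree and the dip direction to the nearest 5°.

true dip 35°, dip direction 175°

The two traces are lines in the plane: v₁ = (sin 145°·cos 31°, cos 145°·cos 31°, −sin 31°), v₂ = (sin 170°·cos 35°, cos 170°·cos 35°, −sin 35°).
The plane normal is n = v₁ × v₂ ∝ (0.013, -0.209, 0.297).
True dip = arccos(n_z / |n|) = arccos(0.8174) = 35.2°.
Dip direction = atan2(0.013, -0.209) = 177° (azimuth of n's horizontal projection).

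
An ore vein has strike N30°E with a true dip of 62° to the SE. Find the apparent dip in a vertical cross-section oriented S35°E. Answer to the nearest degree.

60°

The strike is N30°E and the section trends S35°E; the acute angle between them is β = 65°.
tan(apparent dip) = tan 62° · sin 65° = 1.7045
apparent dip = arctan 1.7045 = 59.60°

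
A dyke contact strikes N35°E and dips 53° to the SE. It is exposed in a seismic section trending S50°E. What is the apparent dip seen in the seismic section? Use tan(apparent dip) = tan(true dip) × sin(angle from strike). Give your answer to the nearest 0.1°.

Angle between strike (N35°E) and section (S50°E): β = 85°.
tan(apparent dip) = tan 53° · sin 85° = 1.3220
apparent dip = arctan 1.3220 = 52.89°

52.9°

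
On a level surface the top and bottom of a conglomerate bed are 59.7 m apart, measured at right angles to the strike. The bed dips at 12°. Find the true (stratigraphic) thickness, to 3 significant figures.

12.4 m

True thickness t = w · sin(dip) = 59.7 × sin 12°
t = 59.7 × 0.2079 = 12.412 m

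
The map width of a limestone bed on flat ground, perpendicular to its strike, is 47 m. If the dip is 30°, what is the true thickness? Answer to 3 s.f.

True thickness t = w · sin(dip) = 47 × sin 30°
t = 47 × 0.5000 = 23.500 m

23.5 m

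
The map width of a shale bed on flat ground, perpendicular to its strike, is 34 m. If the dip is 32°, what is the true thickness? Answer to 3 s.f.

18.0 m

True thickness t = w · sin(dip) = 34 × sin 32°
t = 34 × 0.5299 = 18.017 m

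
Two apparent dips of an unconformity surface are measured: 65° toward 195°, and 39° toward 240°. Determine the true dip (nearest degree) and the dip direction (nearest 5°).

true dip 67°, dip direction 170°

Each apparent-dip line lies in the plane. As unit vectors (x east, y north, z up), v₁ plunges 65°→195° and v₂ plunges 39°→240°.
The plane normal is n = v₁ × v₂ ∝ (0.095, -0.541, 0.232).
Dip δ = arctan(|n_h|/n_z) = arctan(0.549/0.232) = 67.1°.
The horizontal component of n points toward azimuth atan2(n_x, n_y) = 170°, the dip direction.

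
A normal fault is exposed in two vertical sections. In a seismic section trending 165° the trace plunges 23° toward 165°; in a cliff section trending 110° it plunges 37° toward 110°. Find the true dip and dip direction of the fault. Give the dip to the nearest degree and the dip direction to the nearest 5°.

Each apparent-dip line lies in the plane. As unit vectors (x east, y north, z up), v₁ plunges 23°→165° and v₂ plunges 37°→110°.
Cross product v₁ × v₂ gives the pole to the plane: n ∝ (0.428, -0.150, 0.602).
tan δ = √(n_x²+n_y²)/n_z = 0.454/0.602, so δ = 37.0°.
Dip direction = azimuth of (n_x, n_y) = atan2(0.428, -0.150) = 109°.

true dip 37°, dip direction 110°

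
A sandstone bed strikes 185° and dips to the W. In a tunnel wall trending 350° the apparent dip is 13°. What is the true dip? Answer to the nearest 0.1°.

41.7°

The section is 15° from the strike.
tan δ = tan α / sin β = tan 13° / sin 15° = 0.2309 / 0.2588 = 0.8920
δ = arctan(0.8920) = 41.73°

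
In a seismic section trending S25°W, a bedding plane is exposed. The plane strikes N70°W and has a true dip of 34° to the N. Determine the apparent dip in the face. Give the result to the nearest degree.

34°

The strike is N70°W and the section trends S25°W; the acute angle between them is β = 85°.
tan α = tan 34° × sin 85° = 0.6745 × 0.9962 = 0.6719
apparent dip = arctan 0.6719 = 33.90°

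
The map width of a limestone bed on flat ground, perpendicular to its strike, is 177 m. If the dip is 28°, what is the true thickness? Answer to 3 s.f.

True thickness t = w · sin(dip) = 177 × sin 28°
t = 177 × 0.4695 = 83.096 m

83.1 m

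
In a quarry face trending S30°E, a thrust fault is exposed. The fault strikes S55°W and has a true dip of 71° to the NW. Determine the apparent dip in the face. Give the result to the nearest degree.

71°

Angle between strike (S55°W) and section (S30°E): β = 85°.
tan(apparent dip) = tan 71° · sin 85° = 2.8932
apparent dip = arctan 2.8932 = 70.93°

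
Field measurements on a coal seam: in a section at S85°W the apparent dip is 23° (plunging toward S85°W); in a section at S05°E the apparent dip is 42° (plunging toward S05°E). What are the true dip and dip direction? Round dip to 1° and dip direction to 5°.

true dip 45°, dip direction 200°

Each apparent-dip line lies in the plane. As unit vectors (x east, y north, z up), v₁ plunges 23°→S85°W and v₂ plunges 42°→S05°E.
Cross product v₁ × v₂ gives the pole to the plane: n ∝ (-0.236, -0.639, 0.684).
tan δ = √(n_x²+n_y²)/n_z = 0.681/0.684, so δ = 44.9°.
Dip direction = azimuth of (n_x, n_y) = atan2(-0.236, -0.639) = 200°.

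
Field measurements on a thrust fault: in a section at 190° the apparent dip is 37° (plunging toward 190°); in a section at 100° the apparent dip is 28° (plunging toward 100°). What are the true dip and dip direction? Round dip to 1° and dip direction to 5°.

Each apparent-dip line lies in the plane. As unit vectors (x east, y north, z up), v₁ plunges 37°→190° and v₂ plunges 28°→100°.
Cross product v₁ × v₂ gives the pole to the plane: n ∝ (0.277, -0.588, 0.705).
tan δ = √(n_x²+n_y²)/n_z = 0.650/0.705, so δ = 42.7°.
Dip direction = azimuth of (n_x, n_y) = atan2(0.277, -0.588) = 155°.

true dip 43°, dip direction 155°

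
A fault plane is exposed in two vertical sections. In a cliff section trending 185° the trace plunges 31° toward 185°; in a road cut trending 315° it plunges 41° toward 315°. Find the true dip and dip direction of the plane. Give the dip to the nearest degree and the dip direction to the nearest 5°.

Represent each trace as a vector plunging at its apparent dip toward its trend (east-north-up frame): v₁ = (-0.075, -0.854, -0.515), v₂ = (-0.534, 0.534, -0.656).
The plane normal is n = v₁ × v₂ ∝ (-0.835, -0.226, 0.496).
Dip δ = arctan(|n_h|/n_z) = arctan(0.865/0.496) = 60.2°.
Dip direction = azimuth of (n_x, n_y) = atan2(-0.835, -0.226) = 255°.

true dip 60°, dip direction 255°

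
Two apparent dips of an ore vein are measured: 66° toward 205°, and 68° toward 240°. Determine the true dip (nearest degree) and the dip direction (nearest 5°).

Represent each trace as a vector plunging at its apparent dip toward its trend (east-north-up frame): v₁ = (-0.172, -0.369, -0.914), v₂ = (-0.324, -0.187, -0.927).
Cross product v₁ × v₂ gives the pole to the plane: n ∝ (-0.171, -0.137, 0.087).
Dip δ = arctan(|n_h|/n_z) = arctan(0.219/0.087) = 68.2°.
Dip direction = atan2(-0.171, -0.137) = 231° (azimuth of n's horizontal projection).

true dip 68°, dip direction 230°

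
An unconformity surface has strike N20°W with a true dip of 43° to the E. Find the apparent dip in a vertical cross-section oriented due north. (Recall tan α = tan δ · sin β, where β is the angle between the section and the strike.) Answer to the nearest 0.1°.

Angle between strike (N20°W) and section (due north): β = 20°.
tan α = tan 43° × sin 20° = 0.9325 × 0.3420 = 0.3189
α = arctan(0.3189) = 17.69°

17.7°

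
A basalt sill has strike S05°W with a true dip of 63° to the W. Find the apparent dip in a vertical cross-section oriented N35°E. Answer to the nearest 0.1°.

44.5°

The strike is S05°W and the section trends N35°E; the acute angle between them is β = 30°.
tan α = tan 63° × sin 30° = 1.9626 × 0.5000 = 0.9813
apparent dip = arctan 0.9813 = 44.46°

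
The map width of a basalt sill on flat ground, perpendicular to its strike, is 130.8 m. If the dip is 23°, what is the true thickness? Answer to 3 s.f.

True thickness t = w · sin(dip) = 130.8 × sin 23°
t = 130.8 × 0.3907 = 51.108 m

51.1 m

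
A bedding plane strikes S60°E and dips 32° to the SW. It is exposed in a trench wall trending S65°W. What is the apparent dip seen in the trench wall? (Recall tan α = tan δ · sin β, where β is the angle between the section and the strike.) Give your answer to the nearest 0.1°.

The strike is S60°E and the section trends S65°W; the acute angle between them is β = 55°.
tan(apparent dip) = tan 32° · sin 55° = 0.5119
apparent dip = arctan 0.5119 = 27.11°

27.1°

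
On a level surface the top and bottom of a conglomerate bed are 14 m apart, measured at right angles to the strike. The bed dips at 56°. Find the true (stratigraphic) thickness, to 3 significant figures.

True thickness t = w · sin(dip) = 14 × sin 56°
t = 14 × 0.8290 = 11.607 m

11.6 m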